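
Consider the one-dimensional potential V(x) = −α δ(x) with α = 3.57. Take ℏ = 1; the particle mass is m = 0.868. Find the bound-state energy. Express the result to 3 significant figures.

E = -5.53

The bound state is ψ(x) = √κ e^{−κ|x|}. The derivative jump ψ'(0⁺) − ψ'(0⁻) = −(2mα/ℏ²)ψ(0) fixes κ = mα/ℏ² = 3.099.
Then E = −ℏ²κ²/(2m) = −mα²/(2ℏ²) = -5.531.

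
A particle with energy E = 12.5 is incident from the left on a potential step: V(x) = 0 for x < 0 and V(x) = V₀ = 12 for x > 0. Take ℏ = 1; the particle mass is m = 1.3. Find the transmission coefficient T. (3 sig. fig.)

T = 0.556

On each side the TISE gives plane waves with k = √(2m(E − V))/ℏ: k₁ = √(2·1.3·12.5) = 5.701, k₂ = √(2·1.3·0.5) = 1.140.
Continuity of ψ and ψ′ at the step yields the reflection amplitude r = (k₁ − k₂)/(k₁ + k₂) = 0.6667; thus R = |r|² = 0.4444, T = 0.5556.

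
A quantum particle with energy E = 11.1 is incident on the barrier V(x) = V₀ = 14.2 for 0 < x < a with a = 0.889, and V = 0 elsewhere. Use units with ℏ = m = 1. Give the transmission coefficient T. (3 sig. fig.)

E < V₀: inside the barrier ψ ∝ e^{±κx} with κ = √(2m(V₀ − E))/ℏ = 2.490.
κa = 2.214, sinh(κa) = 4.520.
Matching ψ, ψ′ at both faces gives T = [1 + V₀² sinh²(κa) / (4E(V₀ − E))]⁻¹ = 1/30.92 = 0.0323.

T = 0.0323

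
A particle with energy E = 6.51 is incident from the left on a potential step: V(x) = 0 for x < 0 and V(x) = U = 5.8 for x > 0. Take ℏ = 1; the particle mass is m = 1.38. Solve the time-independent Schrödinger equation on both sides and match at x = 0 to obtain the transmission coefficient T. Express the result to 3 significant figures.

On each side the TISE gives plane waves with k = √(2m(E − V))/ℏ: k₁ = √(2·1.38·6.51) = 4.239, k₂ = √(2·1.38·0.71) = 1.400.
Matching ψ and ψ′ at x = 0 gives r = (k₁ − k₂)/(k₁ + k₂), so R = r² = 0.2535 and T = 1 − R = 0.7465.

T = 0.747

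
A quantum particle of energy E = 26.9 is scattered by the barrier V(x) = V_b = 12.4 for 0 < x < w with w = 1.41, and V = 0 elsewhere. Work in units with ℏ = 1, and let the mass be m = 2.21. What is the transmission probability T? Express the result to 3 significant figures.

Above the barrier the interior wavenumber is k₂ = √(2m(E − V_b))/ℏ = 8.006, giving phase k₂w = 11.29.
Matching at both interfaces gives T⁻¹ = 1 + V_b² sin²(k₂w) / [4E(E − V_b)] = 1.090, hence T = 0.917.

T = 0.917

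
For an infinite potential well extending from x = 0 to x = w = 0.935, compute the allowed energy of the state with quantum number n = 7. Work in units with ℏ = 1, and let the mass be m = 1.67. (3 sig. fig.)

E = 166

The infinite-well eigenfunctions ψ_n = √(2/w) sin(nπx/w) vanish at both walls, giving E_n = n²π²ℏ²/(2mw²).
E_7 = 7² × π² / (2 × 1.67 × 0.935²) = 165.6.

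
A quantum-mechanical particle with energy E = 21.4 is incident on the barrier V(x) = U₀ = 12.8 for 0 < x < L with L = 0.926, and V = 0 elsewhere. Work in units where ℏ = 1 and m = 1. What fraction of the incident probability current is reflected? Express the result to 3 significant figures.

Above the barrier the interior wavenumber is k₂ = √(2m(E − U₀))/ℏ = 4.147, giving phase k₂L = 3.840.
Matching at both interfaces gives T⁻¹ = 1 + U₀² sin²(k₂L) / [4E(E − U₀)] = 1.092, hence T = 0.916.
R = 1 − T = 0.0843.

R = 0.0843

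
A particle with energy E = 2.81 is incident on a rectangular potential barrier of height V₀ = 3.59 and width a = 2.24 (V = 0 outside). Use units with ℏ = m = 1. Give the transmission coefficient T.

Since E < V₀ the interior solution is evanescent with decay constant κ = √(2m(V₀ − E))/ℏ = 1.249.
κa = 2.798, sinh(κa) = 8.173.
The exact tunnelling result is T⁻¹ = 1 + V₀² sinh²(κa) / [4E(V₀ − E)] = 99.21, so T = 0.0101.

T = 0.0101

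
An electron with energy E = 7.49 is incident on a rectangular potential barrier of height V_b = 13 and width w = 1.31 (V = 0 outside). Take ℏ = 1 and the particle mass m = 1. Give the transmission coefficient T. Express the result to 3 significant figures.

Since E < V_b the interior solution is evanescent with decay constant κ = √(2m(V_b − E))/ℏ = 3.320.
κw = 4.349, sinh(κw) = 38.68.
Matching ψ, ψ′ at both faces gives T = [1 + V_b² sinh²(κw) / (4E(V_b − E))]⁻¹ = 1/1533 = 0.000652.

T = 0.000652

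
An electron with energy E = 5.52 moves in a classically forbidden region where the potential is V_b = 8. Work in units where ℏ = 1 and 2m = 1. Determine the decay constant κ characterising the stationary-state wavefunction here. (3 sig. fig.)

κ = 1.57

Since E < V_b the TISE in this region is ψ'' = κ²ψ with κ = √(2m(V_b − E))/ℏ.
κ = √(2 × 0.5 × 2.48) = 1.575.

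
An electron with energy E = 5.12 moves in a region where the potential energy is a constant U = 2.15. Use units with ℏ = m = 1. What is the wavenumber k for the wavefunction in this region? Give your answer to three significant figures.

k = 2.44

With E > U the solution is oscillatory, ψ ∝ e^{±ikx} with k = √(2m(E − U))/ℏ.
k = √(2 × 1 × 2.97) = 2.437.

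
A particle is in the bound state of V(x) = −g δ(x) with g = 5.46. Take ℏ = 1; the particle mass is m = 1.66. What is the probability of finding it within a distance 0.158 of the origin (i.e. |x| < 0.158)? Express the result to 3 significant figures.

The normalised bound state is ψ = √κ e^{−κ|x|} with κ = mg/ℏ² = 9.064.
P(|x| < d) = ∫_{−d}^{d} κ e^{−2κ|x|} dx = 1 − e^{−2κd} = 1 − e^{−2.864} = 0.9430.

P = 0.943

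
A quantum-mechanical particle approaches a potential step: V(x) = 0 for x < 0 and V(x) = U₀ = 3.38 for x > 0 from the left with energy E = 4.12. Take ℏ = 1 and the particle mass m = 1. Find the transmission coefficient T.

T = 0.836

On each side the TISE gives plane waves with k = √(2m(E − V))/ℏ: k₁ = √(2·1·4.12) = 2.871, k₂ = √(2·1·0.74) = 1.217.
Continuity of ψ and ψ′ at the step yields the reflection amplitude r = (k₁ − k₂)/(k₁ + k₂) = 0.4047; thus R = |r|² = 0.1638, T = 0.8362.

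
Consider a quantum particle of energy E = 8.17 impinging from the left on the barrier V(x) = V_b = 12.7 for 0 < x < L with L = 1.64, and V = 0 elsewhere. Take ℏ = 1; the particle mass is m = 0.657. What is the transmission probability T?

E < V_b: inside the barrier ψ ∝ e^{±κx} with κ = √(2m(V_b − E))/ℏ = 2.440.
κL = 4.001, sinh(κL) = 27.32.
The exact tunnelling result is T⁻¹ = 1 + V_b² sinh²(κL) / [4E(V_b − E)] = 814.4, so T = 0.00123.

T = 0.00123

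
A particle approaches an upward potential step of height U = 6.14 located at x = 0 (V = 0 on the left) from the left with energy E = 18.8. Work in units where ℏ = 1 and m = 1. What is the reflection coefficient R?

On each side the TISE gives plane waves with k = √(2m(E − V))/ℏ: k₁ = √(2·1·18.8) = 6.132, k₂ = √(2·1·12.66) = 5.032.
Continuity of ψ and ψ′ at the step yields the reflection amplitude r = (k₁ − k₂)/(k₁ + k₂) = 0.09853; thus R = |r|² = 0.009708, T = 0.9903.

R = 0.00971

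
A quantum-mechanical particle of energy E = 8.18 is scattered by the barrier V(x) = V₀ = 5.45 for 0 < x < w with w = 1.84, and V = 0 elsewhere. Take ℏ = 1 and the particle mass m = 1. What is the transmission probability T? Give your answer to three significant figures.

T = 0.782

E > V₀: inside the barrier k₂ = √(2m(E − V₀))/ℏ = 2.337, k₂w = 4.299.
T = [1 + V₀² sin²(k₂w) / (4E(E − V₀))]⁻¹ = 1/1.279 = 0.782.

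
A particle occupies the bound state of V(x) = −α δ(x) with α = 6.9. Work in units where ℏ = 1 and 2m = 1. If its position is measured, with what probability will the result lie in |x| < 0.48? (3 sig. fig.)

P = 0.964

The normalised bound state is ψ = √κ e^{−κ|x|} with κ = mα/ℏ² = 3.450.
P(|x| < d) = ∫_{−d}^{d} κ e^{−2κ|x|} dx = 1 − e^{−2κd} = 1 − e^{−3.312} = 0.9636.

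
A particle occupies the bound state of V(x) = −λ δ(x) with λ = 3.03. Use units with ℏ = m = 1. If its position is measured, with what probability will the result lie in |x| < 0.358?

P = 0.886

The normalised bound state is ψ = √κ e^{−κ|x|} with κ = mλ/ℏ² = 3.030.
P(|x| < d) = ∫_{−d}^{d} κ e^{−2κ|x|} dx = 1 − e^{−2κd} = 1 − e^{−2.169} = 0.8858.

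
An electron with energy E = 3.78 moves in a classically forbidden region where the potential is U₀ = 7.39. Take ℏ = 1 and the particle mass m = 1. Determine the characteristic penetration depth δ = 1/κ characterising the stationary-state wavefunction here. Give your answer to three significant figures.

δ = 0.372

Since E < U₀ the TISE in this region is ψ'' = κ²ψ with κ = √(2m(U₀ − E))/ℏ.
κ = √(2 × 1 × 3.61) = 2.687. The penetration depth is δ = 1/κ = 0.372.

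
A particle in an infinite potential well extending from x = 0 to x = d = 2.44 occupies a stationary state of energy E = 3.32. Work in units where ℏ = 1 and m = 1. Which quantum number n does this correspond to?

For an infinite well E_n = n²π²ℏ²/(2md²), so n = (d/πℏ)√(2mE).
n = (2.44/π) × √(2 × 1 × 3.32) = 2.001 → n = 2.

n = 2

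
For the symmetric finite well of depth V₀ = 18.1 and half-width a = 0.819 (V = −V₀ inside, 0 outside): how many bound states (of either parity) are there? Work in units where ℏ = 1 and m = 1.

The dimensionless depth is z₀ = a√(2mV₀)/ℏ = 0.819 × √(36.20) = 4.928.
The even/odd transcendental equations gain one root per π/2 in z₀, giving N = 1 + ⌊2z₀/π⌋ = 1 + ⌊3.137⌋ = 4.

N = 4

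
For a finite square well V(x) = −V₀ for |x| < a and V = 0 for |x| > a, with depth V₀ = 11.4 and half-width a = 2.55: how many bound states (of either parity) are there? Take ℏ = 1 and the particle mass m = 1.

The dimensionless depth is z₀ = a√(2mV₀)/ℏ = 2.55 × √(22.80) = 12.18.
The even/odd transcendental equations gain one root per π/2 in z₀, giving N = 1 + ⌊2z₀/π⌋ = 1 + ⌊7.752⌋ = 8.

N = 8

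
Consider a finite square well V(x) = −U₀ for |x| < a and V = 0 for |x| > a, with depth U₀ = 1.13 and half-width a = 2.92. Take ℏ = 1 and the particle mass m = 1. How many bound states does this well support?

Define the well-strength parameter z₀ = (a/ℏ)√(2mU₀) = 2.92 × √(2·1·1.13) = 4.390.
A new bound state (alternating even/odd) appears each time z₀ passes a multiple of π/2, so N = ⌊2z₀/π⌋ + 1 = ⌊2.795⌋ + 1 = 3.

N = 3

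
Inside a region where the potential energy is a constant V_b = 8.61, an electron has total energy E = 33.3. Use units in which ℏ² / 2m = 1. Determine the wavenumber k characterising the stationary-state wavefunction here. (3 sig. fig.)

k = 4.97

With E > V_b the solution is oscillatory, ψ ∝ e^{±ikx} with k = √(2m(E − V_b))/ℏ.
k = √(2 × 0.5 × 24.69) = 4.969.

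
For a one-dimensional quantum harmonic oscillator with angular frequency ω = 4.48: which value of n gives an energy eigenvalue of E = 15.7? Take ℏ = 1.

n = 3

E_n = ℏω(n + ½) ⇒ n = E/(ℏω) − ½ = 15.7/4.48 − 0.5 = 3.004 → n = 3.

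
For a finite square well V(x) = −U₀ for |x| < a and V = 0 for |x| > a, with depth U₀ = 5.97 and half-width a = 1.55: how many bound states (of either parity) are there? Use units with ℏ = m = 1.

N = 4

Define the well-strength parameter z₀ = (a/ℏ)√(2mU₀) = 1.55 × √(2·1·5.97) = 5.356.
A new bound state (alternating even/odd) appears each time z₀ passes a multiple of π/2, so N = ⌊2z₀/π⌋ + 1 = ⌊3.410⌋ + 1 = 4.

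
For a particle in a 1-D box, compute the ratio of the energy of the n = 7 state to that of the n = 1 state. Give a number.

49

Since E_n ∝ n², the ratio is (7/1)² = 49.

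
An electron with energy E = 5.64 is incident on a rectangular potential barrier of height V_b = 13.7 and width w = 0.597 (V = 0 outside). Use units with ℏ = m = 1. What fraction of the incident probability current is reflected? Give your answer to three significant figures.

R = 0.968

E < V_b: inside the barrier ψ ∝ e^{±κx} with κ = √(2m(V_b − E))/ℏ = 4.015.
κw = 2.397, sinh(κw) = 5.449.
The exact tunnelling result is T⁻¹ = 1 + V_b² sinh²(κw) / [4E(V_b − E)] = 31.65, so T = 0.0316.
R = 1 − T = 0.968.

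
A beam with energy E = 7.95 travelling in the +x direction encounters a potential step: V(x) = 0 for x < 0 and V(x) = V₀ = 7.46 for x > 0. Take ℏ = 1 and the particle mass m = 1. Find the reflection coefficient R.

The wavenumbers are k₁ = √(2mE)/ℏ = 3.987 on the left and k₂ = √(2m(E − V₀))/ℏ = 0.9899 on the right.
Continuity of ψ and ψ′ at the step yields the reflection amplitude r = (k₁ − k₂)/(k₁ + k₂) = 0.6022; thus R = |r|² = 0.3627, T = 0.6373.

R = 0.363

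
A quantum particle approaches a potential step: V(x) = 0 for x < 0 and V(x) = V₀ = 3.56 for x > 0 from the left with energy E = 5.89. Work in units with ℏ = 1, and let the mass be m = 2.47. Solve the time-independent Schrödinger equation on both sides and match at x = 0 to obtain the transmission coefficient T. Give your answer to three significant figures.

On each side the TISE gives plane waves with k = √(2m(E − V))/ℏ: k₁ = √(2·2.47·5.89) = 5.394, k₂ = √(2·2.47·2.33) = 3.393.
Continuity of ψ and ψ′ at the step yields the reflection amplitude r = (k₁ − k₂)/(k₁ + k₂) = 0.2278; thus R = |r|² = 0.05188, T = 0.9481.

T = 0.948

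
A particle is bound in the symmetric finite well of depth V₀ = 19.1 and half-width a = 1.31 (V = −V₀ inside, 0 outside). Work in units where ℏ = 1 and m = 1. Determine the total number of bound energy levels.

N = 6

Define the well-strength parameter z₀ = (a/ℏ)√(2mV₀) = 1.31 × √(2·1·19.1) = 8.097.
The even/odd transcendental equations gain one root per π/2 in z₀, giving N = 1 + ⌊2z₀/π⌋ = 1 + ⌊5.154⌋ = 6.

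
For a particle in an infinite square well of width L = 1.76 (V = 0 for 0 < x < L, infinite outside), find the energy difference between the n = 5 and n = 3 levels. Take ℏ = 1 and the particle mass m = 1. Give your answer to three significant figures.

ΔE = 25.5

E_n = n²π²ℏ²/(2mL²), so ΔE = (5² − 3²) π²ℏ²/(2mL²).
ΔE = 16 × π² / (2 × 1 × 1.76²) = 25.49.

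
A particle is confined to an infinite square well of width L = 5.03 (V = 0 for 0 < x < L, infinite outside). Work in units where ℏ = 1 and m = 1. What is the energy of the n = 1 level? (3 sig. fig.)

E = 0.195

The infinite-well eigenfunctions ψ_n = √(2/L) sin(nπx/L) vanish at both walls, giving E_n = n²π²ℏ²/(2mL²).
E_1 = 1² × π² / (2 × 1 × 5.03²) = 0.1950.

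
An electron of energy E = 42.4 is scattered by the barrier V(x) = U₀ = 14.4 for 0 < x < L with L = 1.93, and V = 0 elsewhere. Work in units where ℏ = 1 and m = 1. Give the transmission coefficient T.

Above the barrier the interior wavenumber is k₂ = √(2m(E − U₀))/ℏ = 7.483, giving phase k₂L = 14.44.
Matching at both interfaces gives T⁻¹ = 1 + U₀² sin²(k₂L) / [4E(E − U₀)] = 1.040, hence T = 0.962.

T = 0.962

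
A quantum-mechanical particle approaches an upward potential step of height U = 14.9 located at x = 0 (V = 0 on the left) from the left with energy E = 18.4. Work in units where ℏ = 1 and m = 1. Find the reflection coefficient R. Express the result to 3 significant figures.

The wavenumbers are k₁ = √(2mE)/ℏ = 6.066 on the left and k₂ = √(2m(E − U))/ℏ = 2.646 on the right.
Matching ψ and ψ′ at x = 0 gives r = (k₁ − k₂)/(k₁ + k₂), so R = r² = 0.1542 and T = 1 − R = 0.8458.

R = 0.154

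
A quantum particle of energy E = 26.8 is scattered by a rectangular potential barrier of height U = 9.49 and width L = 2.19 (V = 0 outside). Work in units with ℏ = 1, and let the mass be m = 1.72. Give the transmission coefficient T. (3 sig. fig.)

E > U: inside the barrier k₂ = √(2m(E − U))/ℏ = 7.717, k₂L = 16.90.
T = [1 + U² sin²(k₂L) / (4E(E − U))]⁻¹ = 1/1.042 = 0.960.

T = 0.960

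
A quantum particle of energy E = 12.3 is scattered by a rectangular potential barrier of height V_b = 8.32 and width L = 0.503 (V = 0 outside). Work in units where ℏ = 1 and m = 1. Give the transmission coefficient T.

E > V_b: inside the barrier k₂ = √(2m(E − V_b))/ℏ = 2.821, k₂L = 1.419.
T = [1 + V_b² sin²(k₂L) / (4E(E − V_b))]⁻¹ = 1/1.345 = 0.743.

T = 0.743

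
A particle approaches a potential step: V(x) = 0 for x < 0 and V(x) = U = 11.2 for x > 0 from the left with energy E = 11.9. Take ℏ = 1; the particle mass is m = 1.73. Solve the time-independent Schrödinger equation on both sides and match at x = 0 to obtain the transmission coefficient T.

The wavenumbers are k₁ = √(2mE)/ℏ = 6.417 on the left and k₂ = √(2m(E − U))/ℏ = 1.556 on the right.
Matching ψ and ψ′ at x = 0 gives r = (k₁ − k₂)/(k₁ + k₂), so R = r² = 0.3716 and T = 1 − R = 0.6284.

T = 0.628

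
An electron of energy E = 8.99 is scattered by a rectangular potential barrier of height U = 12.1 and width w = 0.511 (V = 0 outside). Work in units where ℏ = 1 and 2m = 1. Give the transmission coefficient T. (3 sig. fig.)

T = 0.419

E < U: inside the barrier ψ ∝ e^{±κx} with κ = √(2m(U − E))/ℏ = 1.764.
κw = 0.9012, sinh(κw) = 1.028.
Matching ψ, ψ′ at both faces gives T = [1 + U² sinh²(κw) / (4E(U − E))]⁻¹ = 1/2.384 = 0.419.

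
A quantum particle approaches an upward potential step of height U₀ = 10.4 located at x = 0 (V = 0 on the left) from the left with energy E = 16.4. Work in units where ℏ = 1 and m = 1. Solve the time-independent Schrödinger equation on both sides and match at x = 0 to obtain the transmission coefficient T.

On each side the TISE gives plane waves with k = √(2m(E − V))/ℏ: k₁ = √(2·1·16.4) = 5.727, k₂ = √(2·1·6) = 3.464.
Matching ψ and ψ′ at x = 0 gives r = (k₁ − k₂)/(k₁ + k₂), so R = r² = 0.06062 and T = 1 − R = 0.9394.

T = 0.939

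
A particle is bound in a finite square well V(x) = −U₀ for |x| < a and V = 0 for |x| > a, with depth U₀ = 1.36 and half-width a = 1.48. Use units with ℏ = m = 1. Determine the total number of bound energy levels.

The dimensionless depth is z₀ = a√(2mU₀)/ℏ = 1.48 × √(2.720) = 2.441.
A new bound state (alternating even/odd) appears each time z₀ passes a multiple of π/2, so N = ⌊2z₀/π⌋ + 1 = ⌊1.554⌋ + 1 = 2.

N = 2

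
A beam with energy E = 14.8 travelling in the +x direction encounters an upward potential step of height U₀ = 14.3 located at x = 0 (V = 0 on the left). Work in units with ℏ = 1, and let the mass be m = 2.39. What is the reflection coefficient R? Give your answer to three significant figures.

On each side the TISE gives plane waves with k = √(2m(E − V))/ℏ: k₁ = √(2·2.39·14.8) = 8.411, k₂ = √(2·2.39·0.5) = 1.546.
Continuity of ψ and ψ′ at the step yields the reflection amplitude r = (k₁ − k₂)/(k₁ + k₂) = 0.6895; thus R = |r|² = 0.4754, T = 0.5246.

R = 0.475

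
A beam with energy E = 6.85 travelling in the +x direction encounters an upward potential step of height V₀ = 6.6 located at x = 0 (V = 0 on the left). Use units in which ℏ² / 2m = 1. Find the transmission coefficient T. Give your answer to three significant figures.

T = 0.539

The wavenumbers are k₁ = √(2mE)/ℏ = 2.617 on the left and k₂ = √(2m(E − V₀))/ℏ = 0.5000 on the right.
Matching ψ and ψ′ at x = 0 gives r = (k₁ − k₂)/(k₁ + k₂), so R = r² = 0.4613 and T = 1 − R = 0.5387.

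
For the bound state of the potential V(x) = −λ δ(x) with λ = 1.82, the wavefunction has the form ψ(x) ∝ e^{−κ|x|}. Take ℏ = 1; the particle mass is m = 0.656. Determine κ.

Integrate −(ℏ²/2m)ψ'' − λδ(x)ψ = Eψ from −ε to +ε: the ψ'' term gives ψ'(0⁺) − ψ'(0⁻) and the δ term gives −(2mλ/ℏ²)ψ(0).
With ψ ∝ e^{−κ|x|} this yields −2κ = −2mλ/ℏ², so κ = mλ/ℏ² = 1.194.

κ = 1.19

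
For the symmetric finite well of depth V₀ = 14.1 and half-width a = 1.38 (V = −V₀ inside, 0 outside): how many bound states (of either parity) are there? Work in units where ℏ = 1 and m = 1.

The dimensionless depth is z₀ = a√(2mV₀)/ℏ = 1.38 × √(28.20) = 7.328.
The even/odd transcendental equations gain one root per π/2 in z₀, giving N = 1 + ⌊2z₀/π⌋ = 1 + ⌊4.665⌋ = 5.

N = 5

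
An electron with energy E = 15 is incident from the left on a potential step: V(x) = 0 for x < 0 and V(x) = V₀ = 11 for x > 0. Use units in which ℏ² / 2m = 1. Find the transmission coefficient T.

T = 0.898

On each side the TISE gives plane waves with k = √(2m(E − V))/ℏ: k₁ = √(2·½·15) = 3.873, k₂ = √(2·½·4) = 2.000.
Continuity of ψ and ψ′ at the step yields the reflection amplitude r = (k₁ − k₂)/(k₁ + k₂) = 0.3189; thus R = |r|² = 0.1017, T = 0.8983.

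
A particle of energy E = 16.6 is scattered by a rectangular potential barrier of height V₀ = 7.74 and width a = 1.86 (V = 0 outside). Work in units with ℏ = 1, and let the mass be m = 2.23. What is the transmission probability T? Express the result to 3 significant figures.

E > V₀: inside the barrier k₂ = √(2m(E − V₀))/ℏ = 6.286, k₂a = 11.69.
Matching at both interfaces gives T⁻¹ = 1 + V₀² sin²(k₂a) / [4E(E − V₀)] = 1.060, hence T = 0.943.

T = 0.943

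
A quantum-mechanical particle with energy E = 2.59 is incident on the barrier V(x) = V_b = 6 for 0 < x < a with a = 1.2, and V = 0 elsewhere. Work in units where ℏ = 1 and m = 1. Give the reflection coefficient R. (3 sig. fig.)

Since E < V_b the interior solution is evanescent with decay constant κ = √(2m(V_b − E))/ℏ = 2.612.
κa = 3.134, sinh(κa) = 11.46.
Matching ψ, ψ′ at both faces gives T = [1 + V_b² sinh²(κa) / (4E(V_b − E))]⁻¹ = 1/134.8 = 0.00742.
R = 1 − T = 0.993.

R = 0.993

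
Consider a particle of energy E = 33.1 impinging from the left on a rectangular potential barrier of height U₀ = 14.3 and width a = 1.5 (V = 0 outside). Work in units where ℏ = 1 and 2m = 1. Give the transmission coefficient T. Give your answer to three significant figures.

E > U₀: inside the barrier k₂ = √(2m(E − U₀))/ℏ = 4.336, k₂a = 6.504.
T = [1 + U₀² sin²(k₂a) / (4E(E − U₀))]⁻¹ = 1/1.004 = 0.996.

T = 0.996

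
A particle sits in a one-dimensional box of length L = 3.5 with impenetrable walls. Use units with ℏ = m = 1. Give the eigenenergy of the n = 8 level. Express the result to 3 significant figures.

The infinite-well eigenfunctions ψ_n = √(2/L) sin(nπx/L) vanish at both walls, giving E_n = n²π²ℏ²/(2mL²).
E_8 = 8² × π² / (2 × 1 × 3.5²) = 25.78.

E = 25.8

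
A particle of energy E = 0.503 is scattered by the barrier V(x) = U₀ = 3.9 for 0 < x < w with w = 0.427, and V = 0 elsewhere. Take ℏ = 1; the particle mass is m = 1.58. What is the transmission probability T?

E < U₀: inside the barrier ψ ∝ e^{±κx} with κ = √(2m(U₀ − E))/ℏ = 3.276.
κw = 1.399, sinh(κw) = 1.902.
Matching ψ, ψ′ at both faces gives T = [1 + U₀² sinh²(κw) / (4E(U₀ − E))]⁻¹ = 1/9.052 = 0.110.

T = 0.110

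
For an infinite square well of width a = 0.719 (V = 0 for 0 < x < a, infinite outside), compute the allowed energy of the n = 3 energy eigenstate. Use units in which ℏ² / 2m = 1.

The infinite-well eigenfunctions ψ_n = √(2/a) sin(nπx/a) vanish at both walls, giving E_n = n²π²ℏ²/(2ma²).
E_3 = 3² × π² / (2 × 0.5 × 0.719²) = 171.8.

E = 172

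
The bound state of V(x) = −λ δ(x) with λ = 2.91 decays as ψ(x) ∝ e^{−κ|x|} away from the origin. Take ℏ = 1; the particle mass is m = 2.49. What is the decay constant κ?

Integrating the TISE across x = 0 gives the cusp condition ψ'(0⁺) − ψ'(0⁻) = −(2mλ/ℏ²)ψ(0).
With ψ ∝ e^{−κ|x|} this yields −2κ = −2mλ/ℏ², so κ = mλ/ℏ² = 7.246.

κ = 7.25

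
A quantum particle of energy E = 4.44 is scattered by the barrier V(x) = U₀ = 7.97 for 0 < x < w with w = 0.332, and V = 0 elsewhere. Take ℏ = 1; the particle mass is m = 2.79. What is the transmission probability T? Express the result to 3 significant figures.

T = 0.188

E < U₀: inside the barrier ψ ∝ e^{±κx} with κ = √(2m(U₀ − E))/ℏ = 4.438.
κw = 1.473, sinh(κw) = 2.068.
The exact tunnelling result is T⁻¹ = 1 + U₀² sinh²(κw) / [4E(U₀ − E)] = 5.332, so T = 0.188.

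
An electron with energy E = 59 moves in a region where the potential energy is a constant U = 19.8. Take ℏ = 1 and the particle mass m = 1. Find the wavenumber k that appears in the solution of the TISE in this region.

k = 8.85

With E > U the solution is oscillatory, ψ ∝ e^{±ikx} with k = √(2m(E − U))/ℏ.
k = √(2 × 1 × 39.2) = 8.854.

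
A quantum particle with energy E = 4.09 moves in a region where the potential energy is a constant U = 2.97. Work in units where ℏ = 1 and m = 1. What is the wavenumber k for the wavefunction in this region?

With E > U the solution is oscillatory, ψ ∝ e^{±ikx} with k = √(2m(E − U))/ℏ.
k = √(2 × 1 × 1.12) = 1.497.

k = 1.50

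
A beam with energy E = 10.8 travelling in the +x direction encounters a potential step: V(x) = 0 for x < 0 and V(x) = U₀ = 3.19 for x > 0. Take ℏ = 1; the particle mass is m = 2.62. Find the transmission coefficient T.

T = 0.992

The wavenumbers are k₁ = √(2mE)/ℏ = 7.523 on the left and k₂ = √(2m(E − U₀))/ℏ = 6.315 on the right.
Matching ψ and ψ′ at x = 0 gives r = (k₁ − k₂)/(k₁ + k₂), so R = r² = 0.007621 and T = 1 − R = 0.9924.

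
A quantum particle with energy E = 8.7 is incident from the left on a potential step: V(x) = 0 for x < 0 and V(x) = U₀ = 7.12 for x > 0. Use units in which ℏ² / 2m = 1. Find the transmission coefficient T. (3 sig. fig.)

The wavenumbers are k₁ = √(2mE)/ℏ = 2.950 on the left and k₂ = √(2m(E − U₀))/ℏ = 1.257 on the right.
Matching ψ and ψ′ at x = 0 gives r = (k₁ − k₂)/(k₁ + k₂), so R = r² = 0.1619 and T = 1 − R = 0.8381.

T = 0.838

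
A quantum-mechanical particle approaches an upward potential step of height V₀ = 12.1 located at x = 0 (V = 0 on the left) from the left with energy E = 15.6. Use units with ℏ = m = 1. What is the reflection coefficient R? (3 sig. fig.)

R = 0.128

The wavenumbers are k₁ = √(2mE)/ℏ = 5.586 on the left and k₂ = √(2m(E − V₀))/ℏ = 2.646 on the right.
Continuity of ψ and ψ′ at the step yields the reflection amplitude r = (k₁ − k₂)/(k₁ + k₂) = 0.3572; thus R = |r|² = 0.1276, T = 0.8724.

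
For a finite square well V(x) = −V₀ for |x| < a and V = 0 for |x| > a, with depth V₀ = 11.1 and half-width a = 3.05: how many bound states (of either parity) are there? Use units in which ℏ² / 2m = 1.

The dimensionless depth is z₀ = a√(2mV₀)/ℏ = 3.05 × √(11.10) = 10.16.
The even/odd transcendental equations gain one root per π/2 in z₀, giving N = 1 + ⌊2z₀/π⌋ = 1 + ⌊6.469⌋ = 7.

N = 7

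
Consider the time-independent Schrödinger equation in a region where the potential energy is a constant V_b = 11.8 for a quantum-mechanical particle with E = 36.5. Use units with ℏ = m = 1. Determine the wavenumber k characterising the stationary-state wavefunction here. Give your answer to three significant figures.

With E > V_b the solution is oscillatory, ψ ∝ e^{±ikx} with k = √(2m(E − V_b))/ℏ.
k = √(2 × 1 × 24.7) = 7.029.

k = 7.03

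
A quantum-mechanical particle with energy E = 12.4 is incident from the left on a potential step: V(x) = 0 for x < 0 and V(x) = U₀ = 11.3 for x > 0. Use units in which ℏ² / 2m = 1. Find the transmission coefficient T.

T = 0.707

On each side the TISE gives plane waves with k = √(2m(E − V))/ℏ: k₁ = √(2·½·12.4) = 3.521, k₂ = √(2·½·1.1) = 1.049.
Continuity of ψ and ψ′ at the step yields the reflection amplitude r = (k₁ − k₂)/(k₁ + k₂) = 0.5410; thus R = |r|² = 0.2927, T = 0.7073.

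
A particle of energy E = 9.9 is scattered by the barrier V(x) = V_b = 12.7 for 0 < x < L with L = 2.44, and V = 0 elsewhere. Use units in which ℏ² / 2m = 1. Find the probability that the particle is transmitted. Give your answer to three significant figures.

E < V_b: inside the barrier ψ ∝ e^{±κx} with κ = √(2m(V_b − E))/ℏ = 1.673.
κL = 4.083, sinh(κL) = 29.65.
The exact tunnelling result is T⁻¹ = 1 + V_b² sinh²(κL) / [4E(V_b − E)] = 1280, so T = 0.000781.

T = 0.000781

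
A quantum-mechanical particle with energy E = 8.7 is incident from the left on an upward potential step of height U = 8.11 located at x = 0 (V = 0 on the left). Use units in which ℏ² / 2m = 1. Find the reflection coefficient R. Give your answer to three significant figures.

R = 0.344

The wavenumbers are k₁ = √(2mE)/ℏ = 2.950 on the left and k₂ = √(2m(E − U))/ℏ = 0.7681 on the right.
Continuity of ψ and ψ′ at the step yields the reflection amplitude r = (k₁ − k₂)/(k₁ + k₂) = 0.5868; thus R = |r|² = 0.3443, T = 0.6557.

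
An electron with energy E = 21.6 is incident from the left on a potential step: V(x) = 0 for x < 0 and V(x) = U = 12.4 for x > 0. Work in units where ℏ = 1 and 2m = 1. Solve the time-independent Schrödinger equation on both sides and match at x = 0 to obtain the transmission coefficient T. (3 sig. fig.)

On each side the TISE gives plane waves with k = √(2m(E − V))/ℏ: k₁ = √(2·½·21.6) = 4.648, k₂ = √(2·½·9.2) = 3.033.
Continuity of ψ and ψ′ at the step yields the reflection amplitude r = (k₁ − k₂)/(k₁ + k₂) = 0.2102; thus R = |r|² = 0.04418, T = 0.9558.

T = 0.956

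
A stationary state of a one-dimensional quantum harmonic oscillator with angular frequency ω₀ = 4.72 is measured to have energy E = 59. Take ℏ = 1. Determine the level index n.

E_n = ℏω₀(n + ½) ⇒ n = E/(ℏω₀) − ½ = 59/4.72 − 0.5 = 12.000 → n = 12.

n = 12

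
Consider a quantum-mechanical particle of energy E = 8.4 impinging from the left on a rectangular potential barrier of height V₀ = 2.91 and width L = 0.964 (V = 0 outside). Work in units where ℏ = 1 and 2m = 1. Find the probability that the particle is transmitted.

T = 0.973

E > V₀: inside the barrier k₂ = √(2m(E − V₀))/ℏ = 2.343, k₂L = 2.259.
T = [1 + V₀² sin²(k₂L) / (4E(E − V₀))]⁻¹ = 1/1.027 = 0.973.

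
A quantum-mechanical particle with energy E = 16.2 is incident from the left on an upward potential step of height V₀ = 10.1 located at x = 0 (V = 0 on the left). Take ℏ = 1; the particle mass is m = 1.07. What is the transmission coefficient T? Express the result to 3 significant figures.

T = 0.943

On each side the TISE gives plane waves with k = √(2m(E − V))/ℏ: k₁ = √(2·1.07·16.2) = 5.888, k₂ = √(2·1.07·6.1) = 3.613.
Matching ψ and ψ′ at x = 0 gives r = (k₁ − k₂)/(k₁ + k₂), so R = r² = 0.05733 and T = 1 − R = 0.9427.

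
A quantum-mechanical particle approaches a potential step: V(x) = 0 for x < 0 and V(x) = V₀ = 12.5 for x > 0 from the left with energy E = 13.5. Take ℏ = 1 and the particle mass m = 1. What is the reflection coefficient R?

R = 0.327

The wavenumbers are k₁ = √(2mE)/ℏ = 5.196 on the left and k₂ = √(2m(E − V₀))/ℏ = 1.414 on the right.
Continuity of ψ and ψ′ at the step yields the reflection amplitude r = (k₁ − k₂)/(k₁ + k₂) = 0.5721; thus R = |r|² = 0.3273, T = 0.6727.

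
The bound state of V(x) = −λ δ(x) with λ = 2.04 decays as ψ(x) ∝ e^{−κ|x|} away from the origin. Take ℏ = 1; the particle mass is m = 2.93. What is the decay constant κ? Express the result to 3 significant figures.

Integrating the TISE across x = 0 gives the cusp condition ψ'(0⁺) − ψ'(0⁻) = −(2mλ/ℏ²)ψ(0).
With ψ ∝ e^{−κ|x|} this yields −2κ = −2mλ/ℏ², so κ = mλ/ℏ² = 5.977.

κ = 5.98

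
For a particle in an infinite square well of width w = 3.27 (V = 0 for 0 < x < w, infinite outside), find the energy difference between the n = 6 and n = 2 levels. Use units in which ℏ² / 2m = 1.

E_n = n²π²ℏ²/(2mw²), so ΔE = (6² − 2²) π²ℏ²/(2mw²).
ΔE = 32 × π² / (2 × 0.5 × 3.27²) = 29.54.

ΔE = 29.5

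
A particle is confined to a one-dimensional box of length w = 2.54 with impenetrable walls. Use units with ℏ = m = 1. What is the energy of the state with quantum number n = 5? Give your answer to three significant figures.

The infinite-well eigenfunctions ψ_n = √(2/w) sin(nπx/w) vanish at both walls, giving E_n = n²π²ℏ²/(2mw²).
E_5 = 5² × π² / (2 × 1 × 2.54²) = 19.12.

E = 19.1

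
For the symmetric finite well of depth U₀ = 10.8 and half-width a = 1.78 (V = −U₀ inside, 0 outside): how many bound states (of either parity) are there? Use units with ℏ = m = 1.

N = 6

The dimensionless depth is z₀ = a√(2mU₀)/ℏ = 1.78 × √(21.60) = 8.273.
The even/odd transcendental equations gain one root per π/2 in z₀, giving N = 1 + ⌊2z₀/π⌋ = 1 + ⌊5.267⌋ = 6.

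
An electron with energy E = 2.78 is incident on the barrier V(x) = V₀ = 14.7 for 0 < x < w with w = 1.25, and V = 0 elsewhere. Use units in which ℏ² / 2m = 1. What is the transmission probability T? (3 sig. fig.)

T = 0.000438

E < V₀: inside the barrier ψ ∝ e^{±κx} with κ = √(2m(V₀ − E))/ℏ = 3.453.
κw = 4.316, sinh(κw) = 37.43.
The exact tunnelling result is T⁻¹ = 1 + V₀² sinh²(κw) / [4E(V₀ − E)] = 2284, so T = 0.000438.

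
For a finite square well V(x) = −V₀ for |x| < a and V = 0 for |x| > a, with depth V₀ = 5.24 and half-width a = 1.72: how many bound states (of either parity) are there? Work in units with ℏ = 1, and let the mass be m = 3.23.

Define the well-strength parameter z₀ = (a/ℏ)√(2mV₀) = 1.72 × √(2·3.23·5.24) = 10.01.
A new bound state (alternating even/odd) appears each time z₀ passes a multiple of π/2, so N = ⌊2z₀/π⌋ + 1 = ⌊6.371⌋ + 1 = 7.

N = 7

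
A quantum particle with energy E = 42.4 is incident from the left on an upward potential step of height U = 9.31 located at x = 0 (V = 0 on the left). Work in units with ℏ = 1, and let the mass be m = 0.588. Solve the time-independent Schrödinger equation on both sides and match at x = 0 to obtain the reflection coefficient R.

R = 0.00383

The wavenumbers are k₁ = √(2mE)/ℏ = 7.061 on the left and k₂ = √(2m(E − U))/ℏ = 6.238 on the right.
Continuity of ψ and ψ′ at the step yields the reflection amplitude r = (k₁ − k₂)/(k₁ + k₂) = 0.06190; thus R = |r|² = 0.003832, T = 0.9962.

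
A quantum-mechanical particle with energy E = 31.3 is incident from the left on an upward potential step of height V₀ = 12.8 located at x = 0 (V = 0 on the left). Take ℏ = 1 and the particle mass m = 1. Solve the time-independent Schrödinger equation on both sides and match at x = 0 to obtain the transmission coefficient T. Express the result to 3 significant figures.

On each side the TISE gives plane waves with k = √(2m(E − V))/ℏ: k₁ = √(2·1·31.3) = 7.912, k₂ = √(2·1·18.5) = 6.083.
Continuity of ψ and ψ′ at the step yields the reflection amplitude r = (k₁ − k₂)/(k₁ + k₂) = 0.1307; thus R = |r|² = 0.01709, T = 0.9829.

T = 0.983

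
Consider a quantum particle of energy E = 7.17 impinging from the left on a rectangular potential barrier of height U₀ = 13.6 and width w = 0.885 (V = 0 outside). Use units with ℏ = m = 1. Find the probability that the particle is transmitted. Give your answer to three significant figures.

Since E < U₀ the interior solution is evanescent with decay constant κ = √(2m(U₀ − E))/ℏ = 3.586.
κw = 3.174, sinh(κw) = 11.93.
Matching ψ, ψ′ at both faces gives T = [1 + U₀² sinh²(κw) / (4E(U₀ − E))]⁻¹ = 1/143.7 = 0.00696.

T = 0.00696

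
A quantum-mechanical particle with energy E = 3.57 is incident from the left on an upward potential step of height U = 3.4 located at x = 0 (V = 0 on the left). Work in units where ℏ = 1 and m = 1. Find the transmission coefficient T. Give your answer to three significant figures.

T = 0.588

The wavenumbers are k₁ = √(2mE)/ℏ = 2.672 on the left and k₂ = √(2m(E − U))/ℏ = 0.5831 on the right.
Continuity of ψ and ψ′ at the step yields the reflection amplitude r = (k₁ − k₂)/(k₁ + k₂) = 0.6417; thus R = |r|² = 0.4118, T = 0.5882.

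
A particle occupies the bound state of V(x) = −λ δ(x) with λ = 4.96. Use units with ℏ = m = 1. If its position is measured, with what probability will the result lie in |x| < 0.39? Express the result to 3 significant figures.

P = 0.979

The normalised bound state is ψ = √κ e^{−κ|x|} with κ = mλ/ℏ² = 4.960.
P(|x| < d) = ∫_{−d}^{d} κ e^{−2κ|x|} dx = 1 − e^{−2κd} = 1 − e^{−3.869} = 0.9791.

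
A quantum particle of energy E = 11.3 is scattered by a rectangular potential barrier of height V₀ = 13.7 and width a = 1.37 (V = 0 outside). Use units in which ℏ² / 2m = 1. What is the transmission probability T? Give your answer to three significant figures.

T = 0.0330

Since E < V₀ the interior solution is evanescent with decay constant κ = √(2m(V₀ − E))/ℏ = 1.549.
κa = 2.122, sinh(κa) = 4.116.
The exact tunnelling result is T⁻¹ = 1 + V₀² sinh²(κa) / [4E(V₀ − E)] = 30.31, so T = 0.0330.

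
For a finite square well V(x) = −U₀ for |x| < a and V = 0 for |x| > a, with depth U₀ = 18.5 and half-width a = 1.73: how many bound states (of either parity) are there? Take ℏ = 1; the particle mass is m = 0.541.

The dimensionless depth is z₀ = a√(2mU₀)/ℏ = 1.73 × √(20.02) = 7.740.
The even/odd transcendental equations gain one root per π/2 in z₀, giving N = 1 + ⌊2z₀/π⌋ = 1 + ⌊4.927⌋ = 5.

N = 5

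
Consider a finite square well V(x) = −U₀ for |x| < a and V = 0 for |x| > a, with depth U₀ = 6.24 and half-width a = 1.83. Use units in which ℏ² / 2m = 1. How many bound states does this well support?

N = 3

Define the well-strength parameter z₀ = (a/ℏ)√(2mU₀) = 1.83 × √(2·0.5·6.24) = 4.571.
The even/odd transcendental equations gain one root per π/2 in z₀, giving N = 1 + ⌊2z₀/π⌋ = 1 + ⌊2.910⌋ = 3.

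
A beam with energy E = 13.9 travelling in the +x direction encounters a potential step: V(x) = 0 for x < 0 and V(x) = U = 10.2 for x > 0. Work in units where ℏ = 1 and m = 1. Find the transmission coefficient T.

The wavenumbers are k₁ = √(2mE)/ℏ = 5.273 on the left and k₂ = √(2m(E − U))/ℏ = 2.720 on the right.
Continuity of ψ and ψ′ at the step yields the reflection amplitude r = (k₁ − k₂)/(k₁ + k₂) = 0.3193; thus R = |r|² = 0.1020, T = 0.8980.

T = 0.898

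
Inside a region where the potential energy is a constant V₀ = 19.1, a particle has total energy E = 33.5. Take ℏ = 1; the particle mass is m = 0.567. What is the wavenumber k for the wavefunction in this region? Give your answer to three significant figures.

With E > V₀ the solution is oscillatory, ψ ∝ e^{±ikx} with k = √(2m(E − V₀))/ℏ.
k = √(2 × 0.567 × 14.4) = 4.041.

k = 4.04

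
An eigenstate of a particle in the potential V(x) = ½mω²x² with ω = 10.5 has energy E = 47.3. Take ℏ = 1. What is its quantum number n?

n = 4

Invert E_n = (n + ½)ℏω: n = E/ℏω − ½ = 4.005, so n = 4.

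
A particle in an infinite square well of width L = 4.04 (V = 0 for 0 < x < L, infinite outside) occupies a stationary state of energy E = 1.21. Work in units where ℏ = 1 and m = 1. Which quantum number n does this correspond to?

n = 2

From E_n = n²π²ℏ²/(2mL²) invert to n = √(2mL²E)/(πℏ).
n = (4.04/π) × √(2 × 1 × 1.21) = 2.001 → n = 2.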